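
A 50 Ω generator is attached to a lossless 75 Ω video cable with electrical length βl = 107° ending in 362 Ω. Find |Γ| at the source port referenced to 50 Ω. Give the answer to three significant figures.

|Γ| ≈ 0.563

tan(βl) = -3.27
Z_in = Z_0·(Z_L + jZ_0·tanβl)/(Z_0 + jZ_L·tanβl) = 16.9 + j21.9 Ω
Γ_s = (Z_in − Z_s)/(Z_in + Z_s) = (-33.1 + j21.9)/(66.9 + j21.9), |Γ_s| = 0.563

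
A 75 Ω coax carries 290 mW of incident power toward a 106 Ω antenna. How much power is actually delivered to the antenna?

Γ = (106 − 75)/(106 + 75) = 0.171
|Γ|² = 0.0293
P_refl = |Γ|²·P_inc = 8.51 mW, P_del = (1 − |Γ|²)·P_inc = 281 mW

P_delivered ≈ 281 mW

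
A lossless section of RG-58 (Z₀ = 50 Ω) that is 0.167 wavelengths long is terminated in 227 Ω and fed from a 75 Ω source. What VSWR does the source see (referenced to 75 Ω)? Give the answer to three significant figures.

βl = 2π × 0.167 = 60.1°
tan(βl) = 1.74
Z_in = Z_0·(Z_L + jZ_0·tanβl)/(Z_0 + jZ_L·tanβl) = 14.4 − j26.9 Ω
Γ_s = (Z_in − Z_s)/(Z_in + Z_s) = (-60.6 − j26.9)/(89.4 − j26.9), |Γ_s| = 0.71
VSWR = (1 + |Γ_s|)/(1 − |Γ_s|)

VSWR ≈ 5.89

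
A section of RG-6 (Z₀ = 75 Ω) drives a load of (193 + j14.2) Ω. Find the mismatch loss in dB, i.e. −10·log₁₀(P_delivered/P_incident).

Γ = (118 + j14.2)/(268 + j14.2), |Γ| = 0.443
|Γ|² = 0.196, so P_del/P_inc = 1 − |Γ|² = 0.804
ML = −10·log₁₀(1 − |Γ|²)

mismatch loss ≈ 0.948 dB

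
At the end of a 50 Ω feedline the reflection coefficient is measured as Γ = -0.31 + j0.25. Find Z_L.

Z_L = Z_0·(1 + Γ)/(1 − Γ) = 50·(0.69 + j0.25)/(1.31 − j0.25)

Z_L ≈ 23.7 + j14.1 Ω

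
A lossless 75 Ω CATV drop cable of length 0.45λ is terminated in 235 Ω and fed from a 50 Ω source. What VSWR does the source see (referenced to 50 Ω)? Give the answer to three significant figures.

VSWR ≈ 4.46

βl = 2π × 0.45 = 162°
tan(βl) = -0.325
Z_in = Z_0·(Z_L + jZ_0·tanβl)/(Z_0 + jZ_L·tanβl) = 128 + j106 Ω
Γ_s = (Z_in − Z_s)/(Z_in + Z_s) = (77.6 + j106)/(178 + j106), |Γ_s| = 0.634
VSWR = (1 + |Γ_s|)/(1 − |Γ_s|)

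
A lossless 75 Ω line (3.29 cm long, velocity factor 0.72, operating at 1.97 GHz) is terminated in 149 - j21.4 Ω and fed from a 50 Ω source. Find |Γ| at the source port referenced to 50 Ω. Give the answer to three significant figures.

λ = v/f = 0.72·c / 1.97 GHz = 0.11 m
βl = 2π·l/λ = 2π × 0.3 = 108°
tan(βl) = -3.07
Z_in = Z_0·(Z_L + jZ_0·tanβl)/(Z_0 + jZ_L·tanβl) = 41.7 + j23.6 Ω
Γ_s = (Z_in − Z_s)/(Z_in + Z_s) = (-8.27 + j23.6)/(91.7 + j23.6), |Γ_s| = 0.264

|Γ| ≈ 0.264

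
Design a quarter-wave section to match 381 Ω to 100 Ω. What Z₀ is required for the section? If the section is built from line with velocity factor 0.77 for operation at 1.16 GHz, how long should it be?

Z_qwt ≈ 195 Ω; length ≈ 4.98 cm

Z_qwt = √(Z_0·R_L) = √(100 × 381) = √38100
λ = 0.77·c/f = 0.199 m, so l = λ/4 = 0.0498 m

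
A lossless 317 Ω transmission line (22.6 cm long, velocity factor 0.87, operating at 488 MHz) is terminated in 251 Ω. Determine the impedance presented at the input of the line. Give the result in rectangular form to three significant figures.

Z_in ≈ 273 − j53.2 Ω

λ = v/f = 0.87·c / 488 MHz = 0.535 m
βl = 2π·l/λ = 2π × 0.423 = 152°
tan(βl) = tan(152°) = -0.529
Z_in = Z_0·(Z_L + jZ_0·tanβl)/(Z_0 + jZ_L·tanβl)
     = 317·(251 − j168)/(317 − j133)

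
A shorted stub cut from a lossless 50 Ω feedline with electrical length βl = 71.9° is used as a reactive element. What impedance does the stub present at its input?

Z_in ≈ +j153 Ω

tan(βl) = 3.06
For a shorted stub, Z_in = jZ_0·tan(βl)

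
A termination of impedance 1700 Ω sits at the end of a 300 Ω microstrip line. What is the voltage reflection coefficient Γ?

Γ = (Z_L − Z_0)/(Z_L + Z_0) = (1700 − 300)/(1700 + 300) = 1400/2000

Γ = 0.7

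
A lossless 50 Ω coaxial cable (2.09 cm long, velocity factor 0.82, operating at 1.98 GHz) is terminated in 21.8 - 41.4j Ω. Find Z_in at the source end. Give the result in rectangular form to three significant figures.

Z_in ≈ 13.5 + j14.9 Ω

λ = v/f = 0.82·c / 1.98 GHz = 0.124 m
βl = 2π·l/λ = 2π × 0.168 = 60.6°
tan(βl) = tan(60.6°) = 1.77
Z_in = Z_0·(Z_L + jZ_0·tanβl)/(Z_0 + jZ_L·tanβl)
     = 50·(21.8 + j47.2)/(123 + j38.6)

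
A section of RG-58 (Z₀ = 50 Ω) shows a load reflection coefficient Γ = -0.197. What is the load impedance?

Z_L ≈ 33.5 Ω

Z_L = Z_0·(1 + Γ)/(1 − Γ) = 50·(0.803)/(1.2)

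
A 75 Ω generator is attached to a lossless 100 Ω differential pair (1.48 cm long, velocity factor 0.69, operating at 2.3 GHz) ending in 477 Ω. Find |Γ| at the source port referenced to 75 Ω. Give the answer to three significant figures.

|Γ| ≈ 0.624

λ = v/f = 0.69·c / 2.3 GHz = 0.09 m
βl = 2π·l/λ = 2π × 0.164 = 59.2°
tan(βl) = 1.68
Z_in = Z_0·(Z_L + jZ_0·tanβl)/(Z_0 + jZ_L·tanβl) = 28 − j56.1 Ω
Γ_s = (Z_in − Z_s)/(Z_in + Z_s) = (-47 − j56.1)/(103 − j56.1), |Γ_s| = 0.624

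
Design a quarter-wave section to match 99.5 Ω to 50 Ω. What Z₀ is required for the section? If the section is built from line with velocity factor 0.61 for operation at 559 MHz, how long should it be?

Z_qwt = √(Z_0·R_L) = √(50 × 99.5) = √4975
λ = 0.61·c/f = 0.327 m, so l = λ/4 = 0.0818 m

Z_qwt ≈ 70.5 Ω; length ≈ 8.18 cm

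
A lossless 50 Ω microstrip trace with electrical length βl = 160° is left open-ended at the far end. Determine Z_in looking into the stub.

tan(βl) = -0.364
For an open-ended stub, Z_in = −jZ_0·cot(βl) = −jZ_0/tan(βl)

Z_in ≈ +j137 Ω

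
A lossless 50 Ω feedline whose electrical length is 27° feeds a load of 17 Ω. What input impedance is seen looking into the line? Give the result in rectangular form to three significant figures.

Z_in ≈ 20.8 + j21.9 Ω

tan(βl) = tan(27°) = 0.51
Z_in = Z_0·(Z_L + jZ_0·tanβl)/(Z_0 + jZ_L·tanβl)
     = 50·(17 + j25.5)/(50 + j8.66)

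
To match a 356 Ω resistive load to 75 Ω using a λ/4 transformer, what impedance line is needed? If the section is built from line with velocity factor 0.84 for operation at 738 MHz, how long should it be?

Z_qwt ≈ 163 Ω; length ≈ 8.54 cm

Z_qwt = √(Z_0·R_L) = √(75 × 356) = √26700
λ = 0.84·c/f = 0.341 m, so l = λ/4 = 0.0854 m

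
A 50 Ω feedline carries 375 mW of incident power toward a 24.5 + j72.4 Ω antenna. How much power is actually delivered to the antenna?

P_delivered ≈ 170 mW

|Γ| = |(-25.5 + j72.4)/(74.5 + j72.4)| = 0.739
|Γ|² = 0.546
P_refl = |Γ|²·P_inc = 205 mW, P_del = (1 − |Γ|²)·P_inc = 170 mW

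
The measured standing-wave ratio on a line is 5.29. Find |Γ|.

|Γ| = (S − 1)/(S + 1) = (5.29 − 1)/(5.29 + 1) = 4.29/6.29

|Γ| ≈ 0.682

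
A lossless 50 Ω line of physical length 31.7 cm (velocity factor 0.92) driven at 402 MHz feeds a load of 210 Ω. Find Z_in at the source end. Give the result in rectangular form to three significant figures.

λ = v/f = 0.92·c / 402 MHz = 0.687 m
βl = 2π·l/λ = 2π × 0.462 = 166°
tan(βl) = tan(166°) = -0.245
Z_in = Z_0·(Z_L + jZ_0·tanβl)/(Z_0 + jZ_L·tanβl)
     = 50·(210 − j12.3)/(50 − j51.5)

Z_in ≈ 108 + j99 Ω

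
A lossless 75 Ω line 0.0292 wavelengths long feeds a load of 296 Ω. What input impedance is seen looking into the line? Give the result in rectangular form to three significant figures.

Z_in ≈ 199 − j132 Ω

βl = 2π × 0.0292 = 10.5°
tan(βl) = tan(10.5°) = 0.186
Z_in = Z_0·(Z_L + jZ_0·tanβl)/(Z_0 + jZ_L·tanβl)
     = 75·(296 + j13.9)/(75 + j54.9)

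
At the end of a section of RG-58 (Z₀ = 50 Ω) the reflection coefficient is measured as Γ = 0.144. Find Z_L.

Z_L = Z_0·(1 + Γ)/(1 − Γ) = 50·(1.14)/(0.856)

Z_L ≈ 66.8 Ω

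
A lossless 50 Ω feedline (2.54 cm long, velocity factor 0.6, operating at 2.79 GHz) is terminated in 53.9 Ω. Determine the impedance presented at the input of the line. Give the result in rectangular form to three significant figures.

Z_in ≈ 50.7 + j3.71 Ω

λ = v/f = 0.6·c / 2.79 GHz = 0.0645 m
βl = 2π·l/λ = 2π × 0.394 = 142°
tan(βl) = tan(142°) = -0.789
Z_in = Z_0·(Z_L + jZ_0·tanβl)/(Z_0 + jZ_L·tanβl)
     = 50·(53.9 − j39.4)/(50 − j42.5)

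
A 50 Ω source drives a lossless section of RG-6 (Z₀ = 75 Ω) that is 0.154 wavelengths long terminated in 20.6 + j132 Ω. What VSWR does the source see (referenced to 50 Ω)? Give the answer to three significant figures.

VSWR ≈ 20.2

βl = 2π × 0.154 = 55.4°
tan(βl) = 1.45
Z_in = Z_0·(Z_L + jZ_0·tanβl)/(Z_0 + jZ_L·tanβl) = 24.8 − j149 Ω
Γ_s = (Z_in − Z_s)/(Z_in + Z_s) = (-25.2 − j149)/(74.8 − j149), |Γ_s| = 0.906
VSWR = (1 + |Γ_s|)/(1 − |Γ_s|)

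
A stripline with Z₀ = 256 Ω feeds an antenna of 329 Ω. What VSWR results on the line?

VSWR ≈ 1.29

For a purely resistive load, VSWR = R_L/Z_0 or Z_0/R_L (whichever > 1) = 329/256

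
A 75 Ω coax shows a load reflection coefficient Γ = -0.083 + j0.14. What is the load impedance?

Z_L ≈ 61.2 + j17.6 Ω

Z_L = Z_0·(1 + Γ)/(1 − Γ) = 75·(0.917 + j0.14)/(1.08 − j0.14)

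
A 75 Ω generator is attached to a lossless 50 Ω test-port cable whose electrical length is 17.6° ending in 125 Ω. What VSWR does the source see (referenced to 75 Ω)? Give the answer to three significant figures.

VSWR ≈ 1.9

tan(βl) = 0.317
Z_in = Z_0·(Z_L + jZ_0·tanβl)/(Z_0 + jZ_L·tanβl) = 84.5 − j51.1 Ω
Γ_s = (Z_in − Z_s)/(Z_in + Z_s) = (9.46 − j51.1)/(159 − j51.1), |Γ_s| = 0.31
VSWR = (1 + |Γ_s|)/(1 − |Γ_s|)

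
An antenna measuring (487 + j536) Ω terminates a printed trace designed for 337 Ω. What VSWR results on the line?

Γ = (Z_L − Z_0)/(Z_L + Z_0) = (150 + j536)/(824 + j536)
|Γ| = 557/983 = 0.566
VSWR = (1 + |Γ|)/(1 − |Γ|) = 1.57/0.434

VSWR ≈ 3.61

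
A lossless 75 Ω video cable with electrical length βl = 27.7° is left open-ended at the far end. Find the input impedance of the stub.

tan(βl) = 0.525
For an open-ended stub, Z_in = −jZ_0·cot(βl) = −jZ_0/tan(βl)

Z_in ≈ −j143 Ω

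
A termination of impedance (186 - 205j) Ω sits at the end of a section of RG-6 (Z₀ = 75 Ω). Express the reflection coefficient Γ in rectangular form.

Γ = (Z_L − Z_0)/(Z_L + Z_0) = (111 − j205)/(261 − j205)

Γ ≈ 0.645 − j0.279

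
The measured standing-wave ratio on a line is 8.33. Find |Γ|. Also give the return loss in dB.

|Γ| ≈ 0.786; return loss ≈ 2.1 dB

|Γ| = (S − 1)/(S + 1) = (8.33 − 1)/(8.33 + 1) = 7.33/9.33
RL = −20·log₁₀|Γ| = −20·log₁₀(0.786)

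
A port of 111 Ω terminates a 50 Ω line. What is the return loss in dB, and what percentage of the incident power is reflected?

Γ = (111 − 50)/(111 + 50) = 0.379
RL = −20·log₁₀(0.379) = 8.43 dB
P_refl/P_inc = |Γ|² = 0.144

RL ≈ 8.43 dB; 14.4% of incident power reflected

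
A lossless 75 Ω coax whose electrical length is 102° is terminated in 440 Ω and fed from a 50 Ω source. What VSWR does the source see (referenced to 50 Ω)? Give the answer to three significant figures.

VSWR ≈ 4.13

tan(βl) = -4.7
Z_in = Z_0·(Z_L + jZ_0·tanβl)/(Z_0 + jZ_L·tanβl) = 13.3 + j15.5 Ω
Γ_s = (Z_in − Z_s)/(Z_in + Z_s) = (-36.7 + j15.5)/(63.3 + j15.5), |Γ_s| = 0.61
VSWR = (1 + |Γ_s|)/(1 − |Γ_s|)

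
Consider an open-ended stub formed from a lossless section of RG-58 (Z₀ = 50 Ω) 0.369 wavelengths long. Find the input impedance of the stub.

βl = 2π × 0.369 = 133°
tan(βl) = -1.08
For an open-ended stub, Z_in = −jZ_0·cot(βl) = −jZ_0/tan(βl)

Z_in ≈ +j46.4 Ω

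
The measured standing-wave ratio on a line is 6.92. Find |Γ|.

|Γ| ≈ 0.747

|Γ| = (S − 1)/(S + 1) = (6.92 − 1)/(6.92 + 1) = 5.92/7.92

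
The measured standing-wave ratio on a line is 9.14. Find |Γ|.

|Γ| = (S − 1)/(S + 1) = (9.14 − 1)/(9.14 + 1) = 8.14/10.1

|Γ| ≈ 0.803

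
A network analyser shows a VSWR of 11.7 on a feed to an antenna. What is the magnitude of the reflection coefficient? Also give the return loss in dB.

|Γ| ≈ 0.843; return loss ≈ 1.49 dB

|Γ| = (S − 1)/(S + 1) = (11.7 − 1)/(11.7 + 1) = 10.7/12.7
RL = −20·log₁₀|Γ| = −20·log₁₀(0.843)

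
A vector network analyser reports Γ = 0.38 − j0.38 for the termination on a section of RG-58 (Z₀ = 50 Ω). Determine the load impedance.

Z_L ≈ 67.2 − j71.9 Ω

Z_L = Z_0·(1 + Γ)/(1 − Γ) = 50·(1.38 − j0.38)/(0.62 + j0.38)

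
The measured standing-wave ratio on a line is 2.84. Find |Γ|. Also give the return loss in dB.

|Γ| ≈ 0.479; return loss ≈ 6.39 dB

|Γ| = (S − 1)/(S + 1) = (2.84 − 1)/(2.84 + 1) = 1.84/3.84
RL = −20·log₁₀|Γ| = −20·log₁₀(0.479)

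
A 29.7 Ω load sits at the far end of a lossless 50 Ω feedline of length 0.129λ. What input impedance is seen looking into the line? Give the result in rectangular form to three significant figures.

βl = 2π × 0.129 = 46.4°
tan(βl) = tan(46.4°) = 1.05
Z_in = Z_0·(Z_L + jZ_0·tanβl)/(Z_0 + jZ_L·tanβl)
     = 50·(29.7 + j52.6)/(50 + j31.2)

Z_in ≈ 45 + j24.5 Ω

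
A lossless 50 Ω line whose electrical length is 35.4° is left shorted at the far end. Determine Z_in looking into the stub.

tan(βl) = 0.711
For a shorted stub, Z_in = jZ_0·tan(βl)

Z_in ≈ +j35.5 Ω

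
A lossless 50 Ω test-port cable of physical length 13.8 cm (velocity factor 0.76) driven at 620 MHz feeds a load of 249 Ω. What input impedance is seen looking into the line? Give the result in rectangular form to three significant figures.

λ = v/f = 0.76·c / 620 MHz = 0.368 m
βl = 2π·l/λ = 2π × 0.375 = 135°
tan(βl) = tan(135°) = -0.997
Z_in = Z_0·(Z_L + jZ_0·tanβl)/(Z_0 + jZ_L·tanβl)
     = 50·(249 − j49.8)/(50 − j248)

Z_in ≈ 19.4 + j46.3 Ω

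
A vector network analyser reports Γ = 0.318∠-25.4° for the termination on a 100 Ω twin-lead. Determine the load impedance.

Z_L ≈ 171 − j51.8 Ω

Z_L = Z_0·(1 + Γ)/(1 − Γ) = 100·(1.29 − j0.136)/(0.713 + j0.136)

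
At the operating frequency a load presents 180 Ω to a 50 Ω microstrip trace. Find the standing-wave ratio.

Γ = (180 − 50)/(180 + 50) = 0.565
VSWR = (1 + 0.565)/(1 − 0.565)

VSWR ≈ 3.6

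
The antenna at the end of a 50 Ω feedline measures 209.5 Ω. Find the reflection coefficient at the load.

Γ = 0.615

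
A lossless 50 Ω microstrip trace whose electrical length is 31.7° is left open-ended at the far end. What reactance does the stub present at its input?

X_in ≈ -81 Ω (capacitive)

tan(βl) = 0.618
For an open-ended stub, Z_in = −jZ_0·cot(βl) = −jZ_0/tan(βl)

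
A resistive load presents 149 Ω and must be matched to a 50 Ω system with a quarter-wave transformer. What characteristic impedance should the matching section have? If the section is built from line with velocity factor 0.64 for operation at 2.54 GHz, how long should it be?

Z_qwt ≈ 86.3 Ω; length ≈ 1.89 cm

Z_qwt = √(Z_0·R_L) = √(50 × 149) = √7450
λ = 0.64·c/f = 0.0756 m, so l = λ/4 = 0.0189 m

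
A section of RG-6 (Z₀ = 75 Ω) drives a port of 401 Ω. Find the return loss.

Γ = (401 − 75)/(401 + 75) = 0.685
RL = −20·log₁₀|Γ| = −20·log₁₀(0.685)

RL ≈ 3.29 dB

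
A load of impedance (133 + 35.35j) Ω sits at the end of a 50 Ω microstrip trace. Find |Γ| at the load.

Γ = (Z_L − Z_0)/(Z_L + Z_0) = (83 + j35.35)/(183 + j35.35)
|Γ| = 90.2/186

|Γ| ≈ 0.484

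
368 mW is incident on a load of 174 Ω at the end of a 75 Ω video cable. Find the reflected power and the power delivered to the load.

P_reflected ≈ 58.2 mW; P_delivered ≈ 310 mW

Γ = (174 − 75)/(174 + 75) = 0.398
|Γ|² = 0.158
P_refl = |Γ|²·P_inc = 58.2 mW, P_del = (1 − |Γ|²)·P_inc = 310 mW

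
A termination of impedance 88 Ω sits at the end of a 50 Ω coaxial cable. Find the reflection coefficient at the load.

Γ = (Z_L − Z_0)/(Z_L + Z_0) = (88 − 50)/(88 + 50) = 38/138

Γ = 0.275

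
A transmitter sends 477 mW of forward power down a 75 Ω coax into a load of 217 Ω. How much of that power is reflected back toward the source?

P_reflected ≈ 113 mW

Γ = (217 − 75)/(217 + 75) = 0.486
|Γ|² = 0.236
P_refl = |Γ|²·P_inc = 113 mW, P_del = (1 − |Γ|²)·P_inc = 364 mW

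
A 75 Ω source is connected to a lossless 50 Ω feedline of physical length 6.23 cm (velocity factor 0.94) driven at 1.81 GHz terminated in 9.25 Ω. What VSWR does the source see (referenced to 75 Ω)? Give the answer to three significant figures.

VSWR ≈ 6.57

λ = v/f = 0.94·c / 1.81 GHz = 0.156 m
βl = 2π·l/λ = 2π × 0.4 = 144°
tan(βl) = -0.728
Z_in = Z_0·(Z_L + jZ_0·tanβl)/(Z_0 + jZ_L·tanβl) = 13.9 − j34.5 Ω
Γ_s = (Z_in − Z_s)/(Z_in + Z_s) = (-61.1 − j34.5)/(88.9 − j34.5), |Γ_s| = 0.736
VSWR = (1 + |Γ_s|)/(1 − |Γ_s|)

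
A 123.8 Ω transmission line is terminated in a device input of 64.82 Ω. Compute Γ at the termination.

Γ = (Z_L − Z_0)/(Z_L + Z_0) = (64.82 − 123.8)/(64.82 + 123.8) = -58.98/188.6

Γ = -0.313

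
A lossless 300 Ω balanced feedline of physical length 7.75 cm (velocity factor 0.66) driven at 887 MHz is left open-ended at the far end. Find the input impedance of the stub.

Z_in ≈ +j210 Ω

λ = v/f = 0.66·c / 887 MHz = 0.223 m
βl = 2π·l/λ = 2π × 0.347 = 125°
tan(βl) = -1.43
For an open-ended stub, Z_in = −jZ_0·cot(βl) = −jZ_0/tan(βl)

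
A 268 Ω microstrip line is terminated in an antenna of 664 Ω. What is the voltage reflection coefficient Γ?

Γ = 0.425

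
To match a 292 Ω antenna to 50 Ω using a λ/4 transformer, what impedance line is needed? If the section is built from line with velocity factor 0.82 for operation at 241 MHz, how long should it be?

Z_qwt ≈ 121 Ω; length ≈ 25.5 cm

Z_qwt = √(Z_0·R_L) = √(50 × 292) = √14600
λ = 0.82·c/f = 1.02 m, so l = λ/4 = 0.255 m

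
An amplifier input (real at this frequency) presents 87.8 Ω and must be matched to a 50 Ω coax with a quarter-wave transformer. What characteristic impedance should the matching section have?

Z_qwt = √(Z_0·R_L) = √(50 × 87.8) = √4390

Z_qwt ≈ 66.3 Ω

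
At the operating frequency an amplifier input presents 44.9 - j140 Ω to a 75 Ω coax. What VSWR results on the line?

VSWR ≈ 7.96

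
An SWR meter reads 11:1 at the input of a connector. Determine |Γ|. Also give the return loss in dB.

|Γ| ≈ 0.833; return loss ≈ 1.58 dB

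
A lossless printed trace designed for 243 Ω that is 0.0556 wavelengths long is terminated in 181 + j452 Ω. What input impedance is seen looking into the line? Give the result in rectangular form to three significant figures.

Z_in ≈ 1150 + j705 Ω

βl = 2π × 0.0556 = 20°
tan(βl) = tan(20°) = 0.364
Z_in = Z_0·(Z_L + jZ_0·tanβl)/(Z_0 + jZ_L·tanβl)
     = 243·(181 + j541)/(78.3 + j65.9)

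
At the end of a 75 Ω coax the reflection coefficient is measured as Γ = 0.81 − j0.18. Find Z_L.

Z_L ≈ 341 − j394 Ω

Z_L = Z_0·(1 + Γ)/(1 − Γ) = 75·(1.81 − j0.18)/(0.19 + j0.18)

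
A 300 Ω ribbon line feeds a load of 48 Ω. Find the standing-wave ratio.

VSWR ≈ 6.25

For a purely resistive load, VSWR = R_L/Z_0 or Z_0/R_L (whichever > 1) = 300/48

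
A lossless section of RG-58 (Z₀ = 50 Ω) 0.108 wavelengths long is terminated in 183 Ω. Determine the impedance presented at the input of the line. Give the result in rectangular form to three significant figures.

Z_in ≈ 31.1 − j51.5 Ω

βl = 2π × 0.108 = 38.9°
tan(βl) = tan(38.9°) = 0.806
Z_in = Z_0·(Z_L + jZ_0·tanβl)/(Z_0 + jZ_L·tanβl)
     = 50·(183 + j40.3)/(50 + j148)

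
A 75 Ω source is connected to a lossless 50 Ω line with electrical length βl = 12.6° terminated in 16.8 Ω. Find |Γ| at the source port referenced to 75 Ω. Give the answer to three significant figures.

tan(βl) = 0.224
Z_in = Z_0·(Z_L + jZ_0·tanβl)/(Z_0 + jZ_L·tanβl) = 17.5 + j9.86 Ω
Γ_s = (Z_in − Z_s)/(Z_in + Z_s) = (-57.5 + j9.86)/(92.5 + j9.86), |Γ_s| = 0.626

|Γ| ≈ 0.626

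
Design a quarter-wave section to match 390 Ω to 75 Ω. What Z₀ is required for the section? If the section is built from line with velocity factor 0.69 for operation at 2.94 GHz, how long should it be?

Z_qwt = √(Z_0·R_L) = √(75 × 390) = √29250
λ = 0.69·c/f = 0.0704 m, so l = λ/4 = 0.0176 m

Z_qwt ≈ 171 Ω; length ≈ 1.76 cm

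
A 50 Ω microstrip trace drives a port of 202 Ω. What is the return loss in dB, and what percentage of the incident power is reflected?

RL ≈ 4.39 dB; 36.4% of incident power reflected

Γ = (202 − 50)/(202 + 50) = 0.603
RL = −20·log₁₀(0.603) = 4.39 dB
P_refl/P_inc = |Γ|² = 0.364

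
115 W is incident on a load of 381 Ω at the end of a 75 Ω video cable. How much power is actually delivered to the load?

Γ = (381 − 75)/(381 + 75) = 0.671
|Γ|² = 0.45
P_refl = |Γ|²·P_inc = 51.8 W, P_del = (1 − |Γ|²)·P_inc = 63.2 W

P_delivered ≈ 63.2 W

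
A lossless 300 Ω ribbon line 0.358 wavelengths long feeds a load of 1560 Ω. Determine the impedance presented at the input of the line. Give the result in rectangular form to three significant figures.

Z_in ≈ 93 + j227 Ω

βl = 2π × 0.358 = 129°
tan(βl) = tan(129°) = -1.24
Z_in = Z_0·(Z_L + jZ_0·tanβl)/(Z_0 + jZ_L·tanβl)
     = 300·(1560 − j372)/(300 − j1930)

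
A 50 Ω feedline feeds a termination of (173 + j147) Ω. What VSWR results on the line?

VSWR ≈ 6.08

Γ = (Z_L − Z_0)/(Z_L + Z_0) = (123 + j147)/(223 + j147)
|Γ| = 192/267 = 0.718
VSWR = (1 + |Γ|)/(1 − |Γ|) = 1.72/0.282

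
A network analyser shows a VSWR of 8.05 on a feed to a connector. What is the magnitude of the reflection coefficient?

|Γ| ≈ 0.779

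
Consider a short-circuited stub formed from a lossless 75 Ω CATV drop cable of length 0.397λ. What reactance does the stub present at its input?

X_in ≈ -56.7 Ω (capacitive)

βl = 2π × 0.397 = 143°
tan(βl) = -0.756
For a short-circuited stub, Z_in = jZ_0·tan(βl)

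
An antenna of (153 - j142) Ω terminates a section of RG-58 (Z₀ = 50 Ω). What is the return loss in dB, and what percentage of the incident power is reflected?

RL ≈ 3 dB; 50.1% of incident power reflected

Γ = (103 − j142)/(203 − j142), |Γ| = 0.708
RL = −20·log₁₀(0.708) = 3 dB
P_refl/P_inc = |Γ|² = 0.501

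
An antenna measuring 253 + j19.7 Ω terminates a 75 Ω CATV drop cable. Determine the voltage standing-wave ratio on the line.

VSWR ≈ 3.4

Γ = (Z_L − Z_0)/(Z_L + Z_0) = (178 + j19.7)/(328 + j19.7)
|Γ| = 179/329 = 0.545
VSWR = (1 + |Γ|)/(1 − |Γ|) = 1.55/0.455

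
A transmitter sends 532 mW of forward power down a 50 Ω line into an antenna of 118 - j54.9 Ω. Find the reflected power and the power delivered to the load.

P_reflected ≈ 130 mW; P_delivered ≈ 402 mW

|Γ| = |(68 − j54.9)/(168 − j54.9)| = 0.494
|Γ|² = 0.245
P_refl = |Γ|²·P_inc = 130 mW, P_del = (1 − |Γ|²)·P_inc = 402 mW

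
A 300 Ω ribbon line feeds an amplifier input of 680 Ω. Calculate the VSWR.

For a purely resistive load, VSWR = R_L/Z_0 or Z_0/R_L (whichever > 1) = 680/300

VSWR ≈ 2.27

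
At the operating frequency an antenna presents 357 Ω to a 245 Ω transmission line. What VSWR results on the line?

Γ = (357 − 245)/(357 + 245) = 0.186
VSWR = (1 + 0.186)/(1 − 0.186)

VSWR ≈ 1.46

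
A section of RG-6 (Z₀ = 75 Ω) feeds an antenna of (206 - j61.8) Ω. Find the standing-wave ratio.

VSWR ≈ 3.03

Γ = (Z_L − Z_0)/(Z_L + Z_0) = (131 − j61.8)/(281 − j61.8)
|Γ| = 145/288 = 0.503
VSWR = (1 + |Γ|)/(1 − |Γ|) = 1.5/0.497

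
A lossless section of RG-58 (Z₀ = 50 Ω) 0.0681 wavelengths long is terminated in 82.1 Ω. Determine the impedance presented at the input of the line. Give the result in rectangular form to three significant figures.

βl = 2π × 0.0681 = 24.5°
tan(βl) = tan(24.5°) = 0.456
Z_in = Z_0·(Z_L + jZ_0·tanβl)/(Z_0 + jZ_L·tanβl)
     = 50·(82.1 + j22.8)/(50 + j37.4)

Z_in ≈ 63.5 − j24.8 Ω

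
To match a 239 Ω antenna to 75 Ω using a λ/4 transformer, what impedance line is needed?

Z_qwt = √(Z_0·R_L) = √(75 × 239) = √17920

Z_qwt ≈ 134 Ω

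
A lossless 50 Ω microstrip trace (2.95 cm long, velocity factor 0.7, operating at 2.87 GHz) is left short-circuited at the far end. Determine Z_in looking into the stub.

λ = v/f = 0.7·c / 2.87 GHz = 0.0732 m
βl = 2π·l/λ = 2π × 0.403 = 145°
tan(βl) = -0.697
For a short-circuited stub, Z_in = jZ_0·tan(βl)

Z_in ≈ −j34.8 Ω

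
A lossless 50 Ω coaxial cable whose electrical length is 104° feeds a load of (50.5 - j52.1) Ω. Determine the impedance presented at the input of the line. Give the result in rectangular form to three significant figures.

tan(βl) = tan(104°) = -4.01
Z_in = Z_0·(Z_L + jZ_0·tanβl)/(Z_0 + jZ_L·tanβl)
     = 50·(50.5 − j253)/(-159 − j203)

Z_in ≈ 32.5 + j38 Ω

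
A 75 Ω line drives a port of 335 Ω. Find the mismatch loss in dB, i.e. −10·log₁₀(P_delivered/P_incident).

Γ = (335 − 75)/(335 + 75) = 0.634
|Γ|² = 0.402, so P_del/P_inc = 1 − |Γ|² = 0.598
ML = −10·log₁₀(1 − |Γ|²)

mismatch loss ≈ 2.23 dB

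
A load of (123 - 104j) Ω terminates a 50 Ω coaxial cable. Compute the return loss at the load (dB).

Γ = (73 − j104)/(173 − j104), |Γ| = 0.629
RL = −20·log₁₀|Γ| = −20·log₁₀(0.629)

RL ≈ 4.02 dB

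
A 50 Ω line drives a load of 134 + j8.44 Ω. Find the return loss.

Γ = (84 + j8.44)/(184 + j8.44), |Γ| = 0.458
RL = −20·log₁₀|Γ| = −20·log₁₀(0.458)

RL ≈ 6.78 dB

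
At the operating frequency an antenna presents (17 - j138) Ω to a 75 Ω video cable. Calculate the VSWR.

VSWR ≈ 19.5

Γ = (Z_L − Z_0)/(Z_L + Z_0) = (-58 − j138)/(92 − j138)
|Γ| = 150/166 = 0.903
VSWR = (1 + |Γ|)/(1 − |Γ|) = 1.9/0.0974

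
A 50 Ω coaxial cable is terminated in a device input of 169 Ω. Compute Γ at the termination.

Γ = 0.543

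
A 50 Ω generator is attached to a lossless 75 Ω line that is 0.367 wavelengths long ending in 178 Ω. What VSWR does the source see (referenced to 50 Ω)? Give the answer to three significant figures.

βl = 2π × 0.367 = 132°
tan(βl) = -1.11
Z_in = Z_0·(Z_L + jZ_0·tanβl)/(Z_0 + jZ_L·tanβl) = 50.2 + j48.7 Ω
Γ_s = (Z_in − Z_s)/(Z_in + Z_s) = (0.157 + j48.7)/(100 + j48.7), |Γ_s| = 0.437
VSWR = (1 + |Γ_s|)/(1 − |Γ_s|)

VSWR ≈ 2.55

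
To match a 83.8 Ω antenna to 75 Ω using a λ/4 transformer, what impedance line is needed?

Z_qwt = √(Z_0·R_L) = √(75 × 83.8) = √6285

Z_qwt ≈ 79.3 Ω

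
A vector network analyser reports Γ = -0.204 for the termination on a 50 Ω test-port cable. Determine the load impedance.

Z_L ≈ 33.1 Ω

Z_L = Z_0·(1 + Γ)/(1 − Γ) = 50·(0.796)/(1.2)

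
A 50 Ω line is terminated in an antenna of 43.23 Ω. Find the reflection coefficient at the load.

Γ = (Z_L − Z_0)/(Z_L + Z_0) = (43.23 − 50)/(43.23 + 50) = -6.77/93.23

Γ = -0.0726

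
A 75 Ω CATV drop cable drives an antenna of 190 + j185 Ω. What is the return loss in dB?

RL ≈ 3.43 dB

Γ = (115 + j185)/(265 + j185), |Γ| = 0.674
RL = −20·log₁₀|Γ| = −20·log₁₀(0.674)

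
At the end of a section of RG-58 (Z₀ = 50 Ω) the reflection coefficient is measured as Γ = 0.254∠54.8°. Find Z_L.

Z_L = Z_0·(1 + Γ)/(1 − Γ) = 50·(1.15 + j0.208)/(0.854 − j0.208)

Z_L ≈ 60.6 + j26.9 Ω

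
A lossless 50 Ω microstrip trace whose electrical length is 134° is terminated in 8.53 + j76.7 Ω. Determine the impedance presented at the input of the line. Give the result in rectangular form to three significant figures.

tan(βl) = tan(134°) = -1.04
Z_in = Z_0·(Z_L + jZ_0·tanβl)/(Z_0 + jZ_L·tanβl)
     = 50·(8.53 + j24.9)/(129 − j8.83)

Z_in ≈ 2.63 + j9.81 Ω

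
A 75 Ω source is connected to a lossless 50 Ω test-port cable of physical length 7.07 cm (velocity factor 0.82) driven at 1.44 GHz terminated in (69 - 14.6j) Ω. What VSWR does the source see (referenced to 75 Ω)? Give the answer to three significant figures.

VSWR ≈ 1.25

λ = v/f = 0.82·c / 1.44 GHz = 0.171 m
βl = 2π·l/λ = 2π × 0.414 = 149°
tan(βl) = -0.601
Z_in = Z_0·(Z_L + jZ_0·tanβl)/(Z_0 + jZ_L·tanβl) = 68.7 + j14.9 Ω
Γ_s = (Z_in − Z_s)/(Z_in + Z_s) = (-6.33 + j14.9)/(144 + j14.9), |Γ_s| = 0.112
VSWR = (1 + |Γ_s|)/(1 − |Γ_s|)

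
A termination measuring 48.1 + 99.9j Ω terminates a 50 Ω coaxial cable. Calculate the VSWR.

Γ = (Z_L − Z_0)/(Z_L + Z_0) = (-1.9 + j99.9)/(98.1 + j99.9)
|Γ| = 99.9/140 = 0.714
VSWR = (1 + |Γ|)/(1 − |Γ|) = 1.71/0.286

VSWR ≈ 5.98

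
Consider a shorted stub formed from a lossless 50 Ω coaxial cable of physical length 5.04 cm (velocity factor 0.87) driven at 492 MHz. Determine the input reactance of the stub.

X_in ≈ 34 Ω (inductive)

λ = v/f = 0.87·c / 492 MHz = 0.53 m
βl = 2π·l/λ = 2π × 0.095 = 34.2°
tan(βl) = 0.68
For a shorted stub, Z_in = jZ_0·tan(βl)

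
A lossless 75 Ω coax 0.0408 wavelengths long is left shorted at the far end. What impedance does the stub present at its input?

βl = 2π × 0.0408 = 14.7°
tan(βl) = 0.262
For a shorted stub, Z_in = jZ_0·tan(βl)

Z_in ≈ +j19.7 Ω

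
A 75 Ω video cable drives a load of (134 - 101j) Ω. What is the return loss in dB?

RL ≈ 5.95 dB

Γ = (59 − j101)/(209 − j101), |Γ| = 0.504
RL = −20·log₁₀|Γ| = −20·log₁₀(0.504)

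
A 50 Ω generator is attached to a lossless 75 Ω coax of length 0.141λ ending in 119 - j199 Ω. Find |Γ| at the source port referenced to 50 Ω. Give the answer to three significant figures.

βl = 2π × 0.141 = 50.8°
tan(βl) = 1.22
Z_in = Z_0·(Z_L + jZ_0·tanβl)/(Z_0 + jZ_L·tanβl) = 13.6 − j31.5 Ω
Γ_s = (Z_in − Z_s)/(Z_in + Z_s) = (-36.4 − j31.5)/(63.6 − j31.5), |Γ_s| = 0.678

|Γ| ≈ 0.678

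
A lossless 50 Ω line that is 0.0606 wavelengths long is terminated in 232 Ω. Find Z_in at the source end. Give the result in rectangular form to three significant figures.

Z_in ≈ 60.5 − j92.3 Ω

βl = 2π × 0.0606 = 21.8°
tan(βl) = tan(21.8°) = 0.4
Z_in = Z_0·(Z_L + jZ_0·tanβl)/(Z_0 + jZ_L·tanβl)
     = 50·(232 + j20)/(50 + j92.9)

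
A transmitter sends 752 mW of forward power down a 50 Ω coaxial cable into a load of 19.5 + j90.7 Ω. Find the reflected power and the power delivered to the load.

|Γ| = |(-30.5 + j90.7)/(69.5 + j90.7)| = 0.837
|Γ|² = 0.701
P_refl = |Γ|²·P_inc = 527 mW, P_del = (1 − |Γ|²)·P_inc = 225 mW

P_reflected ≈ 527 mW; P_delivered ≈ 225 mW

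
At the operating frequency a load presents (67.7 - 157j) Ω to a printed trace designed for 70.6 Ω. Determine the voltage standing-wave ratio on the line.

VSWR ≈ 7.02

Γ = (Z_L − Z_0)/(Z_L + Z_0) = (-2.9 − j157)/(138.3 − j157)
|Γ| = 157/209 = 0.751
VSWR = (1 + |Γ|)/(1 − |Γ|) = 1.75/0.249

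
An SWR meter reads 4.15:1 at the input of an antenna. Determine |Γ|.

|Γ| = (S − 1)/(S + 1) = (4.15 − 1)/(4.15 + 1) = 3.15/5.15

|Γ| ≈ 0.612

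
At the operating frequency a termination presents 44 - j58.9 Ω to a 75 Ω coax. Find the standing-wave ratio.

Γ = (Z_L − Z_0)/(Z_L + Z_0) = (-31 − j58.9)/(119 − j58.9)
|Γ| = 66.6/133 = 0.501
VSWR = (1 + |Γ|)/(1 − |Γ|) = 1.5/0.499

VSWR ≈ 3.01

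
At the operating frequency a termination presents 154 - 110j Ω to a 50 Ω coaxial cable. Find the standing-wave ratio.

Γ = (Z_L − Z_0)/(Z_L + Z_0) = (104 − j110)/(204 − j110)
|Γ| = 151/232 = 0.653
VSWR = (1 + |Γ|)/(1 − |Γ|) = 1.65/0.347

VSWR ≈ 4.77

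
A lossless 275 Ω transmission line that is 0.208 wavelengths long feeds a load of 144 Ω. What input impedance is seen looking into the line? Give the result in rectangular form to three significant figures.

βl = 2π × 0.208 = 74.9°
tan(βl) = tan(74.9°) = 3.7
Z_in = Z_0·(Z_L + jZ_0·tanβl)/(Z_0 + jZ_L·tanβl)
     = 275·(144 + j1020)/(275 + j533)

Z_in ≈ 445 + j155 Ω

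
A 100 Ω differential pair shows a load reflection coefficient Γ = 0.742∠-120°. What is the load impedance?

Z_L ≈ 19.6 − j56.1 Ω

Z_L = Z_0·(1 + Γ)/(1 − Γ) = 100·(0.629 − j0.643)/(1.37 + j0.643)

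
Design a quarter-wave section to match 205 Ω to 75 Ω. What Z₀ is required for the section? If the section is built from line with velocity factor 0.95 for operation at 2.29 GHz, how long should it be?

Z_qwt = √(Z_0·R_L) = √(75 × 205) = √15380
λ = 0.95·c/f = 0.124 m, so l = λ/4 = 0.0311 m

Z_qwt ≈ 124 Ω; length ≈ 3.11 cm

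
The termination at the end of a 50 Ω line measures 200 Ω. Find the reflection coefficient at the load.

Γ = 0.6

Γ = (Z_L − Z_0)/(Z_L + Z_0) = (200 − 50)/(200 + 50) = 150/250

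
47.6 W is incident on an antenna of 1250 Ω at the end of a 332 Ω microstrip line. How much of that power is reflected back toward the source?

Γ = (1250 − 332)/(1250 + 332) = 0.58
|Γ|² = 0.337
P_refl = |Γ|²·P_inc = 16 W, P_del = (1 − |Γ|²)·P_inc = 31.6 W

P_reflected ≈ 16 W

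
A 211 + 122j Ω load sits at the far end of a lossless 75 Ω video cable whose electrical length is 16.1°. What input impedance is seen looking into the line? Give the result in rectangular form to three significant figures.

tan(βl) = tan(16.1°) = 0.289
Z_in = Z_0·(Z_L + jZ_0·tanβl)/(Z_0 + jZ_L·tanβl)
     = 75·(211 + j144)/(39.8 + j60.9)

Z_in ≈ 243 − j101 Ω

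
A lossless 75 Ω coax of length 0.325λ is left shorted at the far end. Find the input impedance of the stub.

βl = 2π × 0.325 = 117°
tan(βl) = -1.96
For a shorted stub, Z_in = jZ_0·tan(βl)

Z_in ≈ −j147 Ω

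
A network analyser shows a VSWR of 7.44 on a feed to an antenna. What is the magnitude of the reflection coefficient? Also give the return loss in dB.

|Γ| ≈ 0.763; return loss ≈ 2.35 dB

|Γ| = (S − 1)/(S + 1) = (7.44 − 1)/(7.44 + 1) = 6.44/8.44
RL = −20·log₁₀|Γ| = −20·log₁₀(0.763)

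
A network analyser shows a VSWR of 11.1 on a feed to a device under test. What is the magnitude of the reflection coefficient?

|Γ| ≈ 0.835

|Γ| = (S − 1)/(S + 1) = (11.1 − 1)/(11.1 + 1) = 10.1/12.1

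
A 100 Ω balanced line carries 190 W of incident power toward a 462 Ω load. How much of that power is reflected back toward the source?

Γ = (462 − 100)/(462 + 100) = 0.644
|Γ|² = 0.415
P_refl = |Γ|²·P_inc = 78.8 W, P_del = (1 − |Γ|²)·P_inc = 111 W

P_reflected ≈ 78.8 W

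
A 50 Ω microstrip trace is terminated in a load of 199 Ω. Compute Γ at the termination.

Γ = (Z_L − Z_0)/(Z_L + Z_0) = (199 − 50)/(199 + 50) = 149/249

Γ = 0.598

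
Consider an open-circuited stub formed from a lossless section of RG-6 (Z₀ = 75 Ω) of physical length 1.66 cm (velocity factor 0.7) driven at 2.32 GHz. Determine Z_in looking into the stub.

Z_in ≈ −j33.4 Ω

λ = v/f = 0.7·c / 2.32 GHz = 0.0905 m
βl = 2π·l/λ = 2π × 0.183 = 66°
tan(βl) = 2.25
For an open-circuited stub, Z_in = −jZ_0·cot(βl) = −jZ_0/tan(βl)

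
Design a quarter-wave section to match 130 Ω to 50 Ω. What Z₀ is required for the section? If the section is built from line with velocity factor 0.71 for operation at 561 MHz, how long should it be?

Z_qwt = √(Z_0·R_L) = √(50 × 130) = √6500
λ = 0.71·c/f = 0.38 m, so l = λ/4 = 0.0949 m

Z_qwt ≈ 80.6 Ω; length ≈ 9.49 cm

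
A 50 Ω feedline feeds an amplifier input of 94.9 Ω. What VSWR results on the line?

Γ = (94.9 − 50)/(94.9 + 50) = 0.31
VSWR = (1 + 0.31)/(1 − 0.31)

VSWR ≈ 1.9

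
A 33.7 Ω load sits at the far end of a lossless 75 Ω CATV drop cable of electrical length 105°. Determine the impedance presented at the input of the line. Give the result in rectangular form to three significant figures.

tan(βl) = tan(105°) = -3.73
Z_in = Z_0·(Z_L + jZ_0·tanβl)/(Z_0 + jZ_L·tanβl)
     = 75·(33.7 − j280)/(75 − j126)

Z_in ≈ 132 − j58.6 Ω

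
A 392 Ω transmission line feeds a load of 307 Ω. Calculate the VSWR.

VSWR ≈ 1.28

Γ = (307 − 392)/(307 + 392) = -0.122
VSWR = (1 + 0.122)/(1 − 0.122)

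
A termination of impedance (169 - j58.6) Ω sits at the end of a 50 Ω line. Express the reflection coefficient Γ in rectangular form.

Γ ≈ 0.574 − j0.114

Γ = (Z_L − Z_0)/(Z_L + Z_0) = (119 − j58.6)/(219 − j58.6)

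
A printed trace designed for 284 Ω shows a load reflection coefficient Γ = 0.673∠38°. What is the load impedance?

Z_L ≈ 396 + j600 Ω

Z_L = Z_0·(1 + Γ)/(1 − Γ) = 284·(1.53 + j0.414)/(0.47 − j0.414)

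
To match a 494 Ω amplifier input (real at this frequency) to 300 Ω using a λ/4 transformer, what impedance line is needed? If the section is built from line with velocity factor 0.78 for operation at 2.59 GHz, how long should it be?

Z_qwt ≈ 385 Ω; length ≈ 2.26 cm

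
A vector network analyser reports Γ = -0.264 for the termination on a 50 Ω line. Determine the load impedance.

Z_L = Z_0·(1 + Γ)/(1 − Γ) = 50·(0.736)/(1.26)

Z_L ≈ 29.1 Ω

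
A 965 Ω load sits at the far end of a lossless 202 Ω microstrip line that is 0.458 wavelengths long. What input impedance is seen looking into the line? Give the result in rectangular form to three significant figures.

βl = 2π × 0.458 = 165°
tan(βl) = tan(165°) = -0.27
Z_in = Z_0·(Z_L + jZ_0·tanβl)/(Z_0 + jZ_L·tanβl)
     = 202·(965 − j54.6)/(202 − j261)

Z_in ≈ 388 + j447 Ω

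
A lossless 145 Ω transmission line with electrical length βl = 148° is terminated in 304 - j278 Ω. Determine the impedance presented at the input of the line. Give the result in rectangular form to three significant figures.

Z_in ≈ 241 + j268 Ω

tan(βl) = tan(148°) = -0.625
Z_in = Z_0·(Z_L + jZ_0·tanβl)/(Z_0 + jZ_L·tanβl)
     = 145·(304 − j369)/(-28.7 − j190)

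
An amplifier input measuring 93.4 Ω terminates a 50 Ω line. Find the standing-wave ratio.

Γ = (93.4 − 50)/(93.4 + 50) = 0.303
VSWR = (1 + 0.303)/(1 − 0.303)

VSWR ≈ 1.87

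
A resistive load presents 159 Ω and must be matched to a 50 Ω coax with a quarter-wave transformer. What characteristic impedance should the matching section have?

Z_qwt = √(Z_0·R_L) = √(50 × 159) = √7950

Z_qwt ≈ 89.2 Ω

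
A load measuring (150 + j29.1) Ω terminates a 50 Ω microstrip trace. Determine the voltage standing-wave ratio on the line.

VSWR ≈ 3.13

Γ = (Z_L − Z_0)/(Z_L + Z_0) = (100 + j29.1)/(200 + j29.1)
|Γ| = 104/202 = 0.515
VSWR = (1 + |Γ|)/(1 − |Γ|) = 1.52/0.485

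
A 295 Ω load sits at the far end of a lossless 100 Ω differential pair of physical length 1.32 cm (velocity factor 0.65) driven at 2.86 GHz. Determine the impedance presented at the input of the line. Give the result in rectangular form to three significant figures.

λ = v/f = 0.65·c / 2.86 GHz = 0.0682 m
βl = 2π·l/λ = 2π × 0.194 = 69.7°
tan(βl) = tan(69.7°) = 2.7
Z_in = Z_0·(Z_L + jZ_0·tanβl)/(Z_0 + jZ_L·tanβl)
     = 100·(295 + j270)/(100 + j797)

Z_in ≈ 37.9 − j32.2 Ω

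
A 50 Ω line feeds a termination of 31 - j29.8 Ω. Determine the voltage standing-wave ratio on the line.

Γ = (Z_L − Z_0)/(Z_L + Z_0) = (-19 − j29.8)/(81 − j29.8)
|Γ| = 35.3/86.3 = 0.409
VSWR = (1 + |Γ|)/(1 − |Γ|) = 1.41/0.591

VSWR ≈ 2.39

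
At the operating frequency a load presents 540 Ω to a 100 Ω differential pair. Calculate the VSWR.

Γ = (540 − 100)/(540 + 100) = 0.688
VSWR = (1 + 0.688)/(1 − 0.688)

VSWR ≈ 5.4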